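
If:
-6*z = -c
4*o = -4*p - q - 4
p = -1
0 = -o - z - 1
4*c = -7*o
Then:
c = 42/17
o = -24/17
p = -1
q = 96/17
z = 7/17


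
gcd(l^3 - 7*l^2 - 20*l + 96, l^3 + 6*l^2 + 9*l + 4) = l + 4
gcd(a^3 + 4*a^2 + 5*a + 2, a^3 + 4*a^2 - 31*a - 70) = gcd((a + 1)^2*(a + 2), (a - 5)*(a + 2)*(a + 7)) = a + 2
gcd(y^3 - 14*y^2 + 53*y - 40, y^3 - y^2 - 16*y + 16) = y - 1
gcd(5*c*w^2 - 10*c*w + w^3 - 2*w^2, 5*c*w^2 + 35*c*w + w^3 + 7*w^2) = 5*c*w + w^2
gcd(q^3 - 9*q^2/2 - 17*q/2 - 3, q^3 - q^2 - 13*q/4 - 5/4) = q^2 + 3*q/2 + 1/2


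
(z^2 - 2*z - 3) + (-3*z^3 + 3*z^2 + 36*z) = -3*z^3 + 4*z^2 + 34*z - 3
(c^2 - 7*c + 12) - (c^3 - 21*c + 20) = -c^3 + c^2 + 14*c - 8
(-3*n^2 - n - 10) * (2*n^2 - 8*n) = -6*n^4 + 22*n^3 - 12*n^2 + 80*n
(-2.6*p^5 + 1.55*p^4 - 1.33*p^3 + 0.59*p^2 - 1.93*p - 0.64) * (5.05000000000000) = -13.13*p^5 + 7.8275*p^4 - 6.7165*p^3 + 2.9795*p^2 - 9.7465*p - 3.232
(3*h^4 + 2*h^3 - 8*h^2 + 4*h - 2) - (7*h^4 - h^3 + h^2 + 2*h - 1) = -4*h^4 + 3*h^3 - 9*h^2 + 2*h - 1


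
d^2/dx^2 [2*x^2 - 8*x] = 4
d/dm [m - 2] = 1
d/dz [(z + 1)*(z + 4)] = 2*z + 5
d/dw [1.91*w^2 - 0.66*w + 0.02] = 3.82*w - 0.66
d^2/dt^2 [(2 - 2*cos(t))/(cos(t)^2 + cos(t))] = 2*(-2*(cos(t) - 1)*(2*cos(t) + 1)^2*sin(t)^2 + (cos(t) + 1)^2*cos(t)^3 + (cos(t) + 1)*(2*cos(t) + cos(2*t) - 4*cos(3*t) + 1)*cos(t)/2)/((cos(t) + 1)^3*cos(t)^3)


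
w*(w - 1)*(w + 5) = w^3 + 4*w^2 - 5*w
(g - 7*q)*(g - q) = g^2 - 8*g*q + 7*q^2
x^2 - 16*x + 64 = (x - 8)^2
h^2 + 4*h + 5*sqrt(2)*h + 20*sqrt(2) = (h + 4)*(h + 5*sqrt(2))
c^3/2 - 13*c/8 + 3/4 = (c/2 + 1)*(c - 3/2)*(c - 1/2)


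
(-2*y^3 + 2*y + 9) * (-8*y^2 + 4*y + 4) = 16*y^5 - 8*y^4 - 24*y^3 - 64*y^2 + 44*y + 36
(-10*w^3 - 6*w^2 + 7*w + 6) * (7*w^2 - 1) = -70*w^5 - 42*w^4 + 59*w^3 + 48*w^2 - 7*w - 6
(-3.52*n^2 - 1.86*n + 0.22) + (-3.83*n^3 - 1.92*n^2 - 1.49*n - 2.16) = -3.83*n^3 - 5.44*n^2 - 3.35*n - 1.94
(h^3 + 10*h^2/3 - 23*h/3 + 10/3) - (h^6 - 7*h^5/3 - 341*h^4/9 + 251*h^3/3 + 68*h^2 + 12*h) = -h^6 + 7*h^5/3 + 341*h^4/9 - 248*h^3/3 - 194*h^2/3 - 59*h/3 + 10/3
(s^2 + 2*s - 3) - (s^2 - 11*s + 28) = 13*s - 31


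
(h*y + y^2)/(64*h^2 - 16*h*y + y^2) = y*(h + y)/(64*h^2 - 16*h*y + y^2)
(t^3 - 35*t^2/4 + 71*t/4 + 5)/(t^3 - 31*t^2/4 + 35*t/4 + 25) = (4*t + 1)/(4*t + 5)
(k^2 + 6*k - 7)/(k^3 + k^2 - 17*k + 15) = (k + 7)/(k^2 + 2*k - 15)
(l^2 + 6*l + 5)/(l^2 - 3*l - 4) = (l + 5)/(l - 4)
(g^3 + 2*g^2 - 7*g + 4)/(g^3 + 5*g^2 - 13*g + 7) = (g + 4)/(g + 7)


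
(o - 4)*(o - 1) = o^2 - 5*o + 4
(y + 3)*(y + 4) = y^2 + 7*y + 12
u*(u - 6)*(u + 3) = u^3 - 3*u^2 - 18*u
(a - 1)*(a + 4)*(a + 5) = a^3 + 8*a^2 + 11*a - 20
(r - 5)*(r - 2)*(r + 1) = r^3 - 6*r^2 + 3*r + 10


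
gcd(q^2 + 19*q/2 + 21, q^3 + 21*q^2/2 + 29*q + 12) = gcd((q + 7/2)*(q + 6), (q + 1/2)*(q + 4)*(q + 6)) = q + 6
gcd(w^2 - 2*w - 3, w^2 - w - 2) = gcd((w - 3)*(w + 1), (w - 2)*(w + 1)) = w + 1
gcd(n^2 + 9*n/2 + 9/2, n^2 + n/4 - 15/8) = n + 3/2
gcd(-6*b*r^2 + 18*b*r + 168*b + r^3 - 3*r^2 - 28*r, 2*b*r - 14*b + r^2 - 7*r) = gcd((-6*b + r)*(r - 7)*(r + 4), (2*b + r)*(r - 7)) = r - 7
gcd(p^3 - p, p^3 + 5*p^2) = p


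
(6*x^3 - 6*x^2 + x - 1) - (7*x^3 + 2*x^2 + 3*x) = -x^3 - 8*x^2 - 2*x - 1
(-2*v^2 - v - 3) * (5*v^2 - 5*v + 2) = -10*v^4 + 5*v^3 - 14*v^2 + 13*v - 6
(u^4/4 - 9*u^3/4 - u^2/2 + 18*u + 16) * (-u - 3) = -u^5/4 + 3*u^4/2 + 29*u^3/4 - 33*u^2/2 - 70*u - 48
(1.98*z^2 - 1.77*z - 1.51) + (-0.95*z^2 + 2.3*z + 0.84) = 1.03*z^2 + 0.53*z - 0.67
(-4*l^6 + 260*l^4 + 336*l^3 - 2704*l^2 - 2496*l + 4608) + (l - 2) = -4*l^6 + 260*l^4 + 336*l^3 - 2704*l^2 - 2495*l + 4606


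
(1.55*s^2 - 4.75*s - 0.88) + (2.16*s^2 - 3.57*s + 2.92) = 3.71*s^2 - 8.32*s + 2.04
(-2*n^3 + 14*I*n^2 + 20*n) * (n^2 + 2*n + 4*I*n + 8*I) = -2*n^5 - 4*n^4 + 6*I*n^4 - 36*n^3 + 12*I*n^3 - 72*n^2 + 80*I*n^2 + 160*I*n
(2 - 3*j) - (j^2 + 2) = -j^2 - 3*j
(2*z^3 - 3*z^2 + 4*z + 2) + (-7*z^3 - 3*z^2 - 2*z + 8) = -5*z^3 - 6*z^2 + 2*z + 10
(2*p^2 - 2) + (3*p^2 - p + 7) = 5*p^2 - p + 5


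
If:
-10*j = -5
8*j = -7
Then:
No Solution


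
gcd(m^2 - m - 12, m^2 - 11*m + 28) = m - 4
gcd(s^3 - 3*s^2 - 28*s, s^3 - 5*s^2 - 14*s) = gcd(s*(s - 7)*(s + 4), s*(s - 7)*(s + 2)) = s^2 - 7*s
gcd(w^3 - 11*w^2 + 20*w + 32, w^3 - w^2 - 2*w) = w + 1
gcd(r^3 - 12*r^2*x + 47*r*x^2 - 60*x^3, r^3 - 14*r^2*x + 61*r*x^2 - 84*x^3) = r^2 - 7*r*x + 12*x^2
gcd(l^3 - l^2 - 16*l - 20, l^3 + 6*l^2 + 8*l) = l + 2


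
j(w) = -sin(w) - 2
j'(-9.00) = 0.91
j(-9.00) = -1.59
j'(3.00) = 0.99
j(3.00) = -2.14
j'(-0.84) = -0.67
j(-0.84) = -1.26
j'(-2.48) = 0.79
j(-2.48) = -1.39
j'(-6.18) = -0.99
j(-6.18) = -2.10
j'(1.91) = 0.33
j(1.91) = -2.94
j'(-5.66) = -0.81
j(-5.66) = -2.58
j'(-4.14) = 0.54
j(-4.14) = -2.84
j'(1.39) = -0.18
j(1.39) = -2.98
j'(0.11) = -0.99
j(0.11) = -2.11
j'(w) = -cos(w)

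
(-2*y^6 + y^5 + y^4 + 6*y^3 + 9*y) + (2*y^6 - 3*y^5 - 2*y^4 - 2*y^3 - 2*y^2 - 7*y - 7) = -2*y^5 - y^4 + 4*y^3 - 2*y^2 + 2*y - 7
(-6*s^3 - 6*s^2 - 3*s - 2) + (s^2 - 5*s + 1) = -6*s^3 - 5*s^2 - 8*s - 1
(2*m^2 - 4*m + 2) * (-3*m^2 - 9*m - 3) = -6*m^4 - 6*m^3 + 24*m^2 - 6*m - 6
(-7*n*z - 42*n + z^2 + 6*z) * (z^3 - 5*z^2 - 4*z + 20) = -7*n*z^4 - 7*n*z^3 + 238*n*z^2 + 28*n*z - 840*n + z^5 + z^4 - 34*z^3 - 4*z^2 + 120*z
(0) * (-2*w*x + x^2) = 0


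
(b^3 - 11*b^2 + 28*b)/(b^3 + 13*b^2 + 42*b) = (b^2 - 11*b + 28)/(b^2 + 13*b + 42)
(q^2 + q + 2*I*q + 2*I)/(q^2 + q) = (q + 2*I)/q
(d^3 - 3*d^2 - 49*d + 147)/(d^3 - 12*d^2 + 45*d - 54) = (d^2 - 49)/(d^2 - 9*d + 18)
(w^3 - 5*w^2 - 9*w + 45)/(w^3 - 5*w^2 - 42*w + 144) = (w^2 - 2*w - 15)/(w^2 - 2*w - 48)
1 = 1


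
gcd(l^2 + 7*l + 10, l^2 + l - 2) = l + 2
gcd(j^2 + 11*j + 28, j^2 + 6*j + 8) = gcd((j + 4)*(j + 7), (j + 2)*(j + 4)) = j + 4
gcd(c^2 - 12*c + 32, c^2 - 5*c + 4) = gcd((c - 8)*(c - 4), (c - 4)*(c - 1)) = c - 4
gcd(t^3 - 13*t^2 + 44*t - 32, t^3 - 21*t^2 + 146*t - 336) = t - 8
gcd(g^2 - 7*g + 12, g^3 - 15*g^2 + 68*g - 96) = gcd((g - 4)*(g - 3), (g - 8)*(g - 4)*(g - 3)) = g^2 - 7*g + 12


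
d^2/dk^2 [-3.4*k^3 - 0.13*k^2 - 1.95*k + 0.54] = -20.4*k - 0.26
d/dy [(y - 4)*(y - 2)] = 2*y - 6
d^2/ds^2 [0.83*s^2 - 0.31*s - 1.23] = 1.66000000000000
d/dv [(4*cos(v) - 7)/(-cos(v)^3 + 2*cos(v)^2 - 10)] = (-34*cos(v) + 29*cos(2*v)/2 - 2*cos(3*v) + 109/2)*sin(v)/(cos(v)^3 - 2*cos(v)^2 + 10)^2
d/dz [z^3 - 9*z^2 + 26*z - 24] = 3*z^2 - 18*z + 26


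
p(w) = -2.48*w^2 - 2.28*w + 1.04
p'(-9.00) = 42.36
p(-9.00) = -179.32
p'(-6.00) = 27.48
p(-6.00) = -74.56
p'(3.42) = -19.24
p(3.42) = -35.76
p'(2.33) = -13.84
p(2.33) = -17.74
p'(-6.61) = 30.51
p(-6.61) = -92.25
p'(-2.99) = 12.55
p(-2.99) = -14.31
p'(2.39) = -14.13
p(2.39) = -18.58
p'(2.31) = -13.74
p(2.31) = -17.46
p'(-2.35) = 9.38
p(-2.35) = -7.30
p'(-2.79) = 11.56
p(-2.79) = -11.90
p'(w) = -4.96*w - 2.28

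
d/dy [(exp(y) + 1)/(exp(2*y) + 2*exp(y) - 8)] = (-2*(exp(y) + 1)^2 + exp(2*y) + 2*exp(y) - 8)*exp(y)/(exp(2*y) + 2*exp(y) - 8)^2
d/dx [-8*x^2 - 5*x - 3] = -16*x - 5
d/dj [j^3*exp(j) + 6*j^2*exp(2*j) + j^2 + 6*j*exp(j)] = j^3*exp(j) + 12*j^2*exp(2*j) + 3*j^2*exp(j) + 12*j*exp(2*j) + 6*j*exp(j) + 2*j + 6*exp(j)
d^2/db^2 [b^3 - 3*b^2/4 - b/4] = 6*b - 3/2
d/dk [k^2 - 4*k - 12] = 2*k - 4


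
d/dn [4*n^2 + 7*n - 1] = 8*n + 7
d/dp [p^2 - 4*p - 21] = 2*p - 4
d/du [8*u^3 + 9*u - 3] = 24*u^2 + 9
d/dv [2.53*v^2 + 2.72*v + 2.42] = 5.06*v + 2.72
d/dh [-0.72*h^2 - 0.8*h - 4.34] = -1.44*h - 0.8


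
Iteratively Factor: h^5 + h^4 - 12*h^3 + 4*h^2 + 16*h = (h - 2)*(h^4 + 3*h^3 - 6*h^2 - 8*h) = (h - 2)^2*(h^3 + 5*h^2 + 4*h) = (h - 2)^2*(h + 1)*(h^2 + 4*h) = h*(h - 2)^2*(h + 1)*(h + 4)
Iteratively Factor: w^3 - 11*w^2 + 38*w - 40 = (w - 2)*(w^2 - 9*w + 20) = (w - 5)*(w - 2)*(w - 4)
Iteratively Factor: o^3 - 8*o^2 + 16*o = (o)*(o^2 - 8*o + 16) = o*(o - 4)*(o - 4)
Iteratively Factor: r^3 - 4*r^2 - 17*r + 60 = (r + 4)*(r^2 - 8*r + 15) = (r - 3)*(r + 4)*(r - 5)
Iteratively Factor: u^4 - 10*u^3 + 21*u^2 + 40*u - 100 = (u - 2)*(u^3 - 8*u^2 + 5*u + 50) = (u - 2)*(u + 2)*(u^2 - 10*u + 25) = (u - 5)*(u - 2)*(u + 2)*(u - 5)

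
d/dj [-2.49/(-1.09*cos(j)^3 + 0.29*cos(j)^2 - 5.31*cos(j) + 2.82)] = (8.1423*cos(j)^2 - 1.4442*cos(j) + 13.2219)*sin(j)/(1.09*cos(j)^3 - 0.29*cos(j)^2 + 5.31*cos(j) - 2.82)^2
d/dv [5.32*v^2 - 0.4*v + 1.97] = 10.64*v - 0.4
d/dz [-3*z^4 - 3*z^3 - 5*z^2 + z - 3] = -12*z^3 - 9*z^2 - 10*z + 1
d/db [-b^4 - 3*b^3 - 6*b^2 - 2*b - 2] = -4*b^3 - 9*b^2 - 12*b - 2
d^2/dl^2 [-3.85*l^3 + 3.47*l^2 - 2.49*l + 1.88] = 6.94 - 23.1*l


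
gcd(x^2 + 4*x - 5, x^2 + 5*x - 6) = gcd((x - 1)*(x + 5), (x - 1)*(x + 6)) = x - 1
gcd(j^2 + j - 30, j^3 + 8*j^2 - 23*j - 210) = j^2 + j - 30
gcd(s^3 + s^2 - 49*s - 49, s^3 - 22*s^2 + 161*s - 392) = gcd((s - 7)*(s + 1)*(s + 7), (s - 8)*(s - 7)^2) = s - 7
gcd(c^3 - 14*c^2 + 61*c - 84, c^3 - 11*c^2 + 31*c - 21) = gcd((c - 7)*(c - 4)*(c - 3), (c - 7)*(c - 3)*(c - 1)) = c^2 - 10*c + 21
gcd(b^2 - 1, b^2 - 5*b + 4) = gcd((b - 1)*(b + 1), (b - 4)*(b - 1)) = b - 1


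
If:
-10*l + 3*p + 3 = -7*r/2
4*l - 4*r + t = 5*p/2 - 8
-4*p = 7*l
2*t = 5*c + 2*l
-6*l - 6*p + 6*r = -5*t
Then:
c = -376/195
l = 32/39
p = -56/39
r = 106/39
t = -4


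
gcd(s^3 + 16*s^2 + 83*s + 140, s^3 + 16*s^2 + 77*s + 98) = s + 7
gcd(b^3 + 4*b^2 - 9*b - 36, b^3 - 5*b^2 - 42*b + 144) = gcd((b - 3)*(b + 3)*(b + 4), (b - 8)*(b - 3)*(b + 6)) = b - 3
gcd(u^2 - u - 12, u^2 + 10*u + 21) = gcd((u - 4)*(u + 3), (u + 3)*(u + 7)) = u + 3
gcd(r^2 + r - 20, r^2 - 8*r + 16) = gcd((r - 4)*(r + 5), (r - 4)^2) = r - 4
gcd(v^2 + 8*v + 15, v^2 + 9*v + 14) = 1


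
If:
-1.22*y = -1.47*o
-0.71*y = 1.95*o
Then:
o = 0.00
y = 0.00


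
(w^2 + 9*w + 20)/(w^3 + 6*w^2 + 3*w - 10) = (w + 4)/(w^2 + w - 2)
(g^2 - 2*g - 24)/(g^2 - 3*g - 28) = (g - 6)/(g - 7)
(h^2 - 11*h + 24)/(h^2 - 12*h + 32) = (h - 3)/(h - 4)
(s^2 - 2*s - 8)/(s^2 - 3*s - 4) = (s + 2)/(s + 1)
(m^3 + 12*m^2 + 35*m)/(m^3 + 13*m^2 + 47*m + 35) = m/(m + 1)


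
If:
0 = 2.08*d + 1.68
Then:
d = -0.81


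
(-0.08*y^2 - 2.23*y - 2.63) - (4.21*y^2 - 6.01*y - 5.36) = -4.29*y^2 + 3.78*y + 2.73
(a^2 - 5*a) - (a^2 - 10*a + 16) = 5*a - 16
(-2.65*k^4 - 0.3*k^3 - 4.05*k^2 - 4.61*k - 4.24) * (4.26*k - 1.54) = -11.289*k^5 + 2.803*k^4 - 16.791*k^3 - 13.4016*k^2 - 10.963*k + 6.5296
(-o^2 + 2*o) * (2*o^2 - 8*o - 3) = -2*o^4 + 12*o^3 - 13*o^2 - 6*o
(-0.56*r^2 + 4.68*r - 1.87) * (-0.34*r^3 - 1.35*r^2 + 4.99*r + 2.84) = 0.1904*r^5 - 0.8352*r^4 - 8.4766*r^3 + 24.2873*r^2 + 3.9599*r - 5.3108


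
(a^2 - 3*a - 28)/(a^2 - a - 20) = (a - 7)/(a - 5)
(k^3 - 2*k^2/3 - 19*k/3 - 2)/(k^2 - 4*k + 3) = (3*k^2 + 7*k + 2)/(3*(k - 1))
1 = 1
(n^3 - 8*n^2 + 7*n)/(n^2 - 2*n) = (n^2 - 8*n + 7)/(n - 2)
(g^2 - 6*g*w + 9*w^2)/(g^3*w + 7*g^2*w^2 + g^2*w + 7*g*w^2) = (g^2 - 6*g*w + 9*w^2)/(g*w*(g^2 + 7*g*w + g + 7*w))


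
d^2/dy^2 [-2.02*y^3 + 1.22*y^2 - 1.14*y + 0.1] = 2.44 - 12.12*y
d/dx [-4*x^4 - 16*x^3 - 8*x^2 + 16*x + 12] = -16*x^3 - 48*x^2 - 16*x + 16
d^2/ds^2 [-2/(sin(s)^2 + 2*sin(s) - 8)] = 4*(2*sin(s)^4 + 3*sin(s)^3 + 15*sin(s)^2 + 2*sin(s) - 12)/(sin(s)^2 + 2*sin(s) - 8)^3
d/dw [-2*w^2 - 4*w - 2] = -4*w - 4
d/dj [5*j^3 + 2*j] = 15*j^2 + 2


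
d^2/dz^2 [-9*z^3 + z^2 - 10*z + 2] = 2 - 54*z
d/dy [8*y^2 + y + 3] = 16*y + 1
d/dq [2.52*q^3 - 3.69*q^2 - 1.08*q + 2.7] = 7.56*q^2 - 7.38*q - 1.08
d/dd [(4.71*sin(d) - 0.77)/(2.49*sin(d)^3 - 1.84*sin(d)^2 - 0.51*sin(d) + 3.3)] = (-23.4558*sin(d)^3 + 14.4183*sin(d)^2 - 2.8336*sin(d) + 15.1503)*cos(d)/(6.2001*sin(d)^6 - 9.1632*sin(d)^5 + 0.8458*sin(d)^4 + 18.3108*sin(d)^3 - 11.8839*sin(d)^2 - 3.366*sin(d) + 10.89)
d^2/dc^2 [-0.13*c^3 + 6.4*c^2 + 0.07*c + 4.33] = 12.8 - 0.78*c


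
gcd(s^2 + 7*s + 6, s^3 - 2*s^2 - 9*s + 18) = 1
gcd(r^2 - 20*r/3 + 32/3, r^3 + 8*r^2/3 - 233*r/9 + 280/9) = r - 8/3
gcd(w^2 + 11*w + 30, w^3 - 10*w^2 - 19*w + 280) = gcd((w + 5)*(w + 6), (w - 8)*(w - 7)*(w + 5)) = w + 5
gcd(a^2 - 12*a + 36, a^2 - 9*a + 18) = a - 6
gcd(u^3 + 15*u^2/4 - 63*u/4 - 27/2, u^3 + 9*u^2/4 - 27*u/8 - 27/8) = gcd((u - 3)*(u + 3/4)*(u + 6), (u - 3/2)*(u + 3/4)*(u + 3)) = u + 3/4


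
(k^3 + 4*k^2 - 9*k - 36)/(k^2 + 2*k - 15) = (k^2 + 7*k + 12)/(k + 5)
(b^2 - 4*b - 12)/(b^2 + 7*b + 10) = (b - 6)/(b + 5)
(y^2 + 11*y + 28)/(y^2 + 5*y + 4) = (y + 7)/(y + 1)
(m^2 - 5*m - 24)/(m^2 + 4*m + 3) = (m - 8)/(m + 1)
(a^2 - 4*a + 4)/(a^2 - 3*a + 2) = (a - 2)/(a - 1)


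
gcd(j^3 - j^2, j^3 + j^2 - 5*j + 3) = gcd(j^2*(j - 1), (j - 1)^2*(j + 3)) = j - 1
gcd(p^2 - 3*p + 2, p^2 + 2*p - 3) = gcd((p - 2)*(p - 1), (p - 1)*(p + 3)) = p - 1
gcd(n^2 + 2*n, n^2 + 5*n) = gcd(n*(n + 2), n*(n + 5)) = n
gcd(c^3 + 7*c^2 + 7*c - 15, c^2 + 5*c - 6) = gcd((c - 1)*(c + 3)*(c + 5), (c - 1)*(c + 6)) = c - 1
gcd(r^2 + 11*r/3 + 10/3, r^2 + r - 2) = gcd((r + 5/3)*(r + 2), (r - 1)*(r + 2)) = r + 2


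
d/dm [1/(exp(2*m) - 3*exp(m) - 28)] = (3 - 2*exp(m))*exp(m)/(-exp(2*m) + 3*exp(m) + 28)^2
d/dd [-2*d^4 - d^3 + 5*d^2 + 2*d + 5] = -8*d^3 - 3*d^2 + 10*d + 2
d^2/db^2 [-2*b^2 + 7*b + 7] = -4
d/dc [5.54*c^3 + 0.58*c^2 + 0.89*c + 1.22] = 16.62*c^2 + 1.16*c + 0.89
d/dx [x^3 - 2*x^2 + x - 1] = 3*x^2 - 4*x + 1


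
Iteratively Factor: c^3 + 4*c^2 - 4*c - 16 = (c + 2)*(c^2 + 2*c - 8) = (c - 2)*(c + 2)*(c + 4)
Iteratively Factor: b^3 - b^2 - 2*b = (b - 2)*(b^2 + b) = (b - 2)*(b + 1)*(b)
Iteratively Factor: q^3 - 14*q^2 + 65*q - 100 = (q - 4)*(q^2 - 10*q + 25) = (q - 5)*(q - 4)*(q - 5)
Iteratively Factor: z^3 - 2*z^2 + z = (z - 1)*(z^2 - z) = z*(z - 1)*(z - 1)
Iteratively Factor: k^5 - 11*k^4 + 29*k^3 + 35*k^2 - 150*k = (k + 2)*(k^4 - 13*k^3 + 55*k^2 - 75*k) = (k - 5)*(k + 2)*(k^3 - 8*k^2 + 15*k) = k*(k - 5)*(k + 2)*(k^2 - 8*k + 15) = k*(k - 5)*(k - 3)*(k + 2)*(k - 5)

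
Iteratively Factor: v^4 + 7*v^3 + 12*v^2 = (v + 4)*(v^3 + 3*v^2) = v*(v + 4)*(v^2 + 3*v) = v^2*(v + 4)*(v + 3)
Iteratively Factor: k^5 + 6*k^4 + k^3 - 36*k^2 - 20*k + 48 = (k - 1)*(k^4 + 7*k^3 + 8*k^2 - 28*k - 48) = (k - 1)*(k + 4)*(k^3 + 3*k^2 - 4*k - 12) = (k - 1)*(k + 2)*(k + 4)*(k^2 + k - 6) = (k - 2)*(k - 1)*(k + 2)*(k + 4)*(k + 3)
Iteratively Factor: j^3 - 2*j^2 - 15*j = (j)*(j^2 - 2*j - 15) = j*(j - 5)*(j + 3)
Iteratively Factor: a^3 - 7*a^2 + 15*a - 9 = (a - 1)*(a^2 - 6*a + 9) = (a - 3)*(a - 1)*(a - 3)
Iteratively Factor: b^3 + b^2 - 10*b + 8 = (b + 4)*(b^2 - 3*b + 2) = (b - 2)*(b + 4)*(b - 1)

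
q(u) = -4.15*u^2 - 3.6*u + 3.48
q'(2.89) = -27.59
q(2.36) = -28.13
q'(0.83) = -10.49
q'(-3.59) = 26.20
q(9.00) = -365.07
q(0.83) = -2.37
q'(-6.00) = 46.20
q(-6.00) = -124.32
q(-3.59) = -37.08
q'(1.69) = -17.63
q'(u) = -8.3*u - 3.6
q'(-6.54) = 50.68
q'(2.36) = -23.19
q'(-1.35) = 7.60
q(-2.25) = -9.43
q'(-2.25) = 15.08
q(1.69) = -14.46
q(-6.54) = -150.48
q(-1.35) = 0.78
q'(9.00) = -78.30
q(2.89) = -41.59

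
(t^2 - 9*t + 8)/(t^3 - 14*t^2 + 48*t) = (t - 1)/(t*(t - 6))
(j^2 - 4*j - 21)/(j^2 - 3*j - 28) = (j + 3)/(j + 4)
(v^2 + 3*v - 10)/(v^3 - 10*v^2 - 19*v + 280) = (v - 2)/(v^2 - 15*v + 56)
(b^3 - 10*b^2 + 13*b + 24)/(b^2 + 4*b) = (b^3 - 10*b^2 + 13*b + 24)/(b*(b + 4))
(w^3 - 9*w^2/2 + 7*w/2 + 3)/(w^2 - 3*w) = w - 3/2 - 1/w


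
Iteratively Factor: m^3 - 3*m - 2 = (m + 1)*(m^2 - m - 2) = (m + 1)^2*(m - 2)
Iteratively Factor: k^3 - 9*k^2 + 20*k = (k - 4)*(k^2 - 5*k) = k*(k - 4)*(k - 5)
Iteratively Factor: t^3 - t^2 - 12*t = (t)*(t^2 - t - 12) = t*(t + 3)*(t - 4)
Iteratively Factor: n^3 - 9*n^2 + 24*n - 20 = (n - 2)*(n^2 - 7*n + 10) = (n - 5)*(n - 2)*(n - 2)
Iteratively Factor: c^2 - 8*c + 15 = (c - 3)*(c - 5)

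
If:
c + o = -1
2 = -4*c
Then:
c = -1/2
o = -1/2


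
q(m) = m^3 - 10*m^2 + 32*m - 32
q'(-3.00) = 119.00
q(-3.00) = -245.00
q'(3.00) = -1.00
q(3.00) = 1.00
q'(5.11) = 8.14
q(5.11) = 3.83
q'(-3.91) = 156.06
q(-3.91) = -369.78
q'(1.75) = 6.19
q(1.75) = -1.27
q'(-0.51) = 42.98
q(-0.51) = -51.05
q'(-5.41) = 228.00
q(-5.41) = -656.14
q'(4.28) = 1.36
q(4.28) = 0.18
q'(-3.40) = 134.68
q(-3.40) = -295.70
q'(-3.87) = 154.33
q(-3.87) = -363.57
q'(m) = 3*m^2 - 20*m + 32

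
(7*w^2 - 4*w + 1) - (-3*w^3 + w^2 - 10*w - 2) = 3*w^3 + 6*w^2 + 6*w + 3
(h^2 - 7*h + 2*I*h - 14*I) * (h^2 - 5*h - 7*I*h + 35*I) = h^4 - 12*h^3 - 5*I*h^3 + 49*h^2 + 60*I*h^2 - 168*h - 175*I*h + 490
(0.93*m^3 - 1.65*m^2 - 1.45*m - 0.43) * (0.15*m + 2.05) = 0.1395*m^4 + 1.659*m^3 - 3.6*m^2 - 3.037*m - 0.8815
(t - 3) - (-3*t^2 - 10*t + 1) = 3*t^2 + 11*t - 4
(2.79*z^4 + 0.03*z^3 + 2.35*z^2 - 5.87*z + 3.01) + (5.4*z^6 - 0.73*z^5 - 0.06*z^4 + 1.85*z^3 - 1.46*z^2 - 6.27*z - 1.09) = 5.4*z^6 - 0.73*z^5 + 2.73*z^4 + 1.88*z^3 + 0.89*z^2 - 12.14*z + 1.92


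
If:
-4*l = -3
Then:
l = 3/4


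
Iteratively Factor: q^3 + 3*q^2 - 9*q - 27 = (q + 3)*(q^2 - 9) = (q - 3)*(q + 3)*(q + 3)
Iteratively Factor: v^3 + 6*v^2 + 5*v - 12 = (v + 3)*(v^2 + 3*v - 4) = (v + 3)*(v + 4)*(v - 1)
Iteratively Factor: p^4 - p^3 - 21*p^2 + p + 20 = (p + 4)*(p^3 - 5*p^2 - p + 5) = (p - 5)*(p + 4)*(p^2 - 1) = (p - 5)*(p + 1)*(p + 4)*(p - 1)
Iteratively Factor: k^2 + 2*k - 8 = (k - 2)*(k + 4)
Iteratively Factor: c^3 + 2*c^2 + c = (c + 1)*(c^2 + c) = c*(c + 1)*(c + 1)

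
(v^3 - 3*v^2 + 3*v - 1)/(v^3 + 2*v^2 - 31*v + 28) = (v^2 - 2*v + 1)/(v^2 + 3*v - 28)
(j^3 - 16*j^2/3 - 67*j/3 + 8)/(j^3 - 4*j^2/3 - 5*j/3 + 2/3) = (j^2 - 5*j - 24)/(j^2 - j - 2)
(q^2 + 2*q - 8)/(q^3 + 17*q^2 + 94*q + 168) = (q - 2)/(q^2 + 13*q + 42)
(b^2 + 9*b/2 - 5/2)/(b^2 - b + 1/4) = 2*(b + 5)/(2*b - 1)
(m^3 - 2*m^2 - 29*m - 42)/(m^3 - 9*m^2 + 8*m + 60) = (m^2 - 4*m - 21)/(m^2 - 11*m + 30)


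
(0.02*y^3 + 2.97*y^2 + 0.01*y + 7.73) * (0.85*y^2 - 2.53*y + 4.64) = 0.017*y^5 + 2.4739*y^4 - 7.4128*y^3 + 20.326*y^2 - 19.5105*y + 35.8672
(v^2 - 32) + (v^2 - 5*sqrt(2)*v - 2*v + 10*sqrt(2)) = 2*v^2 - 5*sqrt(2)*v - 2*v - 32 + 10*sqrt(2)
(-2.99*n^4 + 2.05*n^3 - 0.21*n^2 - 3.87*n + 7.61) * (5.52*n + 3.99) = -16.5048*n^5 - 0.614100000000002*n^4 + 7.0203*n^3 - 22.2003*n^2 + 26.5659*n + 30.3639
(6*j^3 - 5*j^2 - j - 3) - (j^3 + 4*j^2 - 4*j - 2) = 5*j^3 - 9*j^2 + 3*j - 1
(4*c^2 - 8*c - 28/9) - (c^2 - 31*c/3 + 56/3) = 3*c^2 + 7*c/3 - 196/9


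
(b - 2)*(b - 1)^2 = b^3 - 4*b^2 + 5*b - 2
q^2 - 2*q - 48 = (q - 8)*(q + 6)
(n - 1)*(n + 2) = n^2 + n - 2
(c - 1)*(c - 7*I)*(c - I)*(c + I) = c^4 - c^3 - 7*I*c^3 + c^2 + 7*I*c^2 - c - 7*I*c + 7*I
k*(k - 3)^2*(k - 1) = k^4 - 7*k^3 + 15*k^2 - 9*k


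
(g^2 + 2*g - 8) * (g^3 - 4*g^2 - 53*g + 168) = g^5 - 2*g^4 - 69*g^3 + 94*g^2 + 760*g - 1344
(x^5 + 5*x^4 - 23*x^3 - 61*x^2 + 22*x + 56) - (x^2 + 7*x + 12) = x^5 + 5*x^4 - 23*x^3 - 62*x^2 + 15*x + 44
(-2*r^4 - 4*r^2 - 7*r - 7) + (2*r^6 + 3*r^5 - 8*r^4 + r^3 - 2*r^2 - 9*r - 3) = 2*r^6 + 3*r^5 - 10*r^4 + r^3 - 6*r^2 - 16*r - 10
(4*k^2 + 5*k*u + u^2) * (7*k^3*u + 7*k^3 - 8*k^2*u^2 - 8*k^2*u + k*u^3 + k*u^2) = 28*k^5*u + 28*k^5 + 3*k^4*u^2 + 3*k^4*u - 29*k^3*u^3 - 29*k^3*u^2 - 3*k^2*u^4 - 3*k^2*u^3 + k*u^5 + k*u^4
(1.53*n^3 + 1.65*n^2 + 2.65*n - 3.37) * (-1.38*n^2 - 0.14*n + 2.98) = -2.1114*n^5 - 2.4912*n^4 + 0.671400000000001*n^3 + 9.1966*n^2 + 8.3688*n - 10.0426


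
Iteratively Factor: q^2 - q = (q)*(q - 1)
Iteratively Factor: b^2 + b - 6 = (b + 3)*(b - 2)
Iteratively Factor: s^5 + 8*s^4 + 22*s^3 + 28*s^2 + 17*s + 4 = (s + 4)*(s^4 + 4*s^3 + 6*s^2 + 4*s + 1) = (s + 1)*(s + 4)*(s^3 + 3*s^2 + 3*s + 1) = (s + 1)^2*(s + 4)*(s^2 + 2*s + 1) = (s + 1)^3*(s + 4)*(s + 1)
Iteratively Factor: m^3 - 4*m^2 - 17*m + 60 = (m - 3)*(m^2 - m - 20) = (m - 5)*(m - 3)*(m + 4)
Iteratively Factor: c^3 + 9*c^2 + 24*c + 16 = (c + 1)*(c^2 + 8*c + 16) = (c + 1)*(c + 4)*(c + 4)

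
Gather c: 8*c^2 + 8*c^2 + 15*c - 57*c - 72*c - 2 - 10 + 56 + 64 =16*c^2 - 114*c + 108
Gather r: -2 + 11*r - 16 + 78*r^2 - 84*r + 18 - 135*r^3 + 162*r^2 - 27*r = -135*r^3 + 240*r^2 - 100*r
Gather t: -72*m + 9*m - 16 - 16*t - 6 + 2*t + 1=-63*m - 14*t - 21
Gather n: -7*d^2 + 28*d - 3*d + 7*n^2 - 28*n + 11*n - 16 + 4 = -7*d^2 + 25*d + 7*n^2 - 17*n - 12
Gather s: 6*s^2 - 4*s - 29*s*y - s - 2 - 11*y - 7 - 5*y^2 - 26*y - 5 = 6*s^2 + s*(-29*y - 5) - 5*y^2 - 37*y - 14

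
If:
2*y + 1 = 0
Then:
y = -1/2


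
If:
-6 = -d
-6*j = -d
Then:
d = 6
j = 1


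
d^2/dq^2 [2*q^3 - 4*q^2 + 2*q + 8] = 12*q - 8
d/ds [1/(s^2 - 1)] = -2*s/(s^2 - 1)^2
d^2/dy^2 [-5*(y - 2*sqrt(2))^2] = -10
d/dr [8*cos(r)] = -8*sin(r)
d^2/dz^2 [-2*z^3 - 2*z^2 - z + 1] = -12*z - 4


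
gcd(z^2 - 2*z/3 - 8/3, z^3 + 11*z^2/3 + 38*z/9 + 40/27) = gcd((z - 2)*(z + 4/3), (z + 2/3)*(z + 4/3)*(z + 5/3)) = z + 4/3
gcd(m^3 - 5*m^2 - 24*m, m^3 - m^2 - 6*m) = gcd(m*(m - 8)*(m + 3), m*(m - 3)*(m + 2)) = m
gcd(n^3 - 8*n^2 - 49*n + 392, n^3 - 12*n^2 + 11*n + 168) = n^2 - 15*n + 56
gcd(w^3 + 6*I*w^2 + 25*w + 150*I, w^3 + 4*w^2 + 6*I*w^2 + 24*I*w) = w + 6*I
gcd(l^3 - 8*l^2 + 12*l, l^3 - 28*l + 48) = l - 2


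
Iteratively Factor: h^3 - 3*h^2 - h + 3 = (h - 3)*(h^2 - 1) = (h - 3)*(h + 1)*(h - 1)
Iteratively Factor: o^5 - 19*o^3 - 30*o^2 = (o - 5)*(o^4 + 5*o^3 + 6*o^2) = (o - 5)*(o + 2)*(o^3 + 3*o^2) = (o - 5)*(o + 2)*(o + 3)*(o^2) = o*(o - 5)*(o + 2)*(o + 3)*(o)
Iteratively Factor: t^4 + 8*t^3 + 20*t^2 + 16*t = (t + 4)*(t^3 + 4*t^2 + 4*t) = (t + 2)*(t + 4)*(t^2 + 2*t) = t*(t + 2)*(t + 4)*(t + 2)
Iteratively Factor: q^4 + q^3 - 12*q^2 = (q)*(q^3 + q^2 - 12*q) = q^2*(q^2 + q - 12) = q^2*(q - 3)*(q + 4)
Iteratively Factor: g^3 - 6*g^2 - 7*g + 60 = (g - 4)*(g^2 - 2*g - 15) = (g - 4)*(g + 3)*(g - 5)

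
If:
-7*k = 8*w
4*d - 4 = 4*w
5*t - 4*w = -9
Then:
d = w + 1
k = -8*w/7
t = 4*w/5 - 9/5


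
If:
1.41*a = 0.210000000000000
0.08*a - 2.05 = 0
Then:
No Solution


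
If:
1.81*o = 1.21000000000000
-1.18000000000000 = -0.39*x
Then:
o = 0.67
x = 3.03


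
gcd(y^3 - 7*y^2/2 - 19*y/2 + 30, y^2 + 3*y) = y + 3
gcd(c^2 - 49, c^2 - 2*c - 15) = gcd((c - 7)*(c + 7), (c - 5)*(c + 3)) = 1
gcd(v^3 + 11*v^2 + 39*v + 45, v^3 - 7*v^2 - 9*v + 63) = v + 3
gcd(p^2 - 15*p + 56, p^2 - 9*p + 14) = p - 7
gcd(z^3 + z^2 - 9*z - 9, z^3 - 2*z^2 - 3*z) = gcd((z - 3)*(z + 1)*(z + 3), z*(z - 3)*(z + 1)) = z^2 - 2*z - 3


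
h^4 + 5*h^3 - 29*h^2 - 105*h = h*(h - 5)*(h + 3)*(h + 7)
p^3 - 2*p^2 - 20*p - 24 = (p - 6)*(p + 2)^2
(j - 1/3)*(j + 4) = j^2 + 11*j/3 - 4/3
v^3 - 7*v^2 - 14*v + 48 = (v - 8)*(v - 2)*(v + 3)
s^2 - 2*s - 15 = (s - 5)*(s + 3)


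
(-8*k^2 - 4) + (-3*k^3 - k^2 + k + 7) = -3*k^3 - 9*k^2 + k + 3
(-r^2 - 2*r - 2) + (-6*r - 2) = -r^2 - 8*r - 4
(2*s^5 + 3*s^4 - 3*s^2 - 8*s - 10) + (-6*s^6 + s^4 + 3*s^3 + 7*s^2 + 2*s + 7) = -6*s^6 + 2*s^5 + 4*s^4 + 3*s^3 + 4*s^2 - 6*s - 3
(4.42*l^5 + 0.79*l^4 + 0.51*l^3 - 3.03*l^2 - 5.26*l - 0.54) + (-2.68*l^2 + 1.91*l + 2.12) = 4.42*l^5 + 0.79*l^4 + 0.51*l^3 - 5.71*l^2 - 3.35*l + 1.58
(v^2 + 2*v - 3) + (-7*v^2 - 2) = -6*v^2 + 2*v - 5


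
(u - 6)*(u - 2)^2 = u^3 - 10*u^2 + 28*u - 24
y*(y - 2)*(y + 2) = y^3 - 4*y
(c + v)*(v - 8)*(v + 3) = c*v^2 - 5*c*v - 24*c + v^3 - 5*v^2 - 24*v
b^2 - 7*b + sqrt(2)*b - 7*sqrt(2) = (b - 7)*(b + sqrt(2))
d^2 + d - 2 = (d - 1)*(d + 2)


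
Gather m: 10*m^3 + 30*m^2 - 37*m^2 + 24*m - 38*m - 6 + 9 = 10*m^3 - 7*m^2 - 14*m + 3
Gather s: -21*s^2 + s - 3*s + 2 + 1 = -21*s^2 - 2*s + 3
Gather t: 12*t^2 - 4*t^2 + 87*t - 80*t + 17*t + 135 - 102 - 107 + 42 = 8*t^2 + 24*t - 32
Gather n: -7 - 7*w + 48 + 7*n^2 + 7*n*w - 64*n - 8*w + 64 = 7*n^2 + n*(7*w - 64) - 15*w + 105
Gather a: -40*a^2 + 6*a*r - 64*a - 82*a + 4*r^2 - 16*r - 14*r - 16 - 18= -40*a^2 + a*(6*r - 146) + 4*r^2 - 30*r - 34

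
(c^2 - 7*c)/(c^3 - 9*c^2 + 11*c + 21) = c/(c^2 - 2*c - 3)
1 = 1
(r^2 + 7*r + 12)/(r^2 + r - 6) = (r + 4)/(r - 2)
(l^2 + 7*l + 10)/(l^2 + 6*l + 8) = (l + 5)/(l + 4)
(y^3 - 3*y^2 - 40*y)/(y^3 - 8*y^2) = (y + 5)/y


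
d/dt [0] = 0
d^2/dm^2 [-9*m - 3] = 0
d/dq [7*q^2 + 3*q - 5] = 14*q + 3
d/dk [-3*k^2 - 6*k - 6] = -6*k - 6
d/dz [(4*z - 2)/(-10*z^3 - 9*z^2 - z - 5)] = 2*(40*z^3 - 12*z^2 - 18*z - 11)/(100*z^6 + 180*z^5 + 101*z^4 + 118*z^3 + 91*z^2 + 10*z + 25)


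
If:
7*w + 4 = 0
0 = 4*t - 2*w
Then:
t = -2/7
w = -4/7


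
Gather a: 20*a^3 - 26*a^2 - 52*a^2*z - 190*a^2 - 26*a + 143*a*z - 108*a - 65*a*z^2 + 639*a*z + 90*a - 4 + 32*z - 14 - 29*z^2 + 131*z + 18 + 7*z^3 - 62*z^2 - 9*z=20*a^3 + a^2*(-52*z - 216) + a*(-65*z^2 + 782*z - 44) + 7*z^3 - 91*z^2 + 154*z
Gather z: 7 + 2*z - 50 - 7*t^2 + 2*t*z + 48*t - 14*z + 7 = -7*t^2 + 48*t + z*(2*t - 12) - 36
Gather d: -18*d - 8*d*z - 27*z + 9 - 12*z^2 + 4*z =d*(-8*z - 18) - 12*z^2 - 23*z + 9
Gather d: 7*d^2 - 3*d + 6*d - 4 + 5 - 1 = 7*d^2 + 3*d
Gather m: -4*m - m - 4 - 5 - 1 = -5*m - 10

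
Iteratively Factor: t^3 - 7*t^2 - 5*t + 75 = (t - 5)*(t^2 - 2*t - 15) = (t - 5)*(t + 3)*(t - 5)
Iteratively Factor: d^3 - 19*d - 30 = (d + 2)*(d^2 - 2*d - 15) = (d + 2)*(d + 3)*(d - 5)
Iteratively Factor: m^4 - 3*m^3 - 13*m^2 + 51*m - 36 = (m + 4)*(m^3 - 7*m^2 + 15*m - 9) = (m - 3)*(m + 4)*(m^2 - 4*m + 3) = (m - 3)^2*(m + 4)*(m - 1)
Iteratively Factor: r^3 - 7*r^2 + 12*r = (r)*(r^2 - 7*r + 12) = r*(r - 4)*(r - 3)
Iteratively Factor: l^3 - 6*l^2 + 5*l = (l)*(l^2 - 6*l + 5) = l*(l - 1)*(l - 5)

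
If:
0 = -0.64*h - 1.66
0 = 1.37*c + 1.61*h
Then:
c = 3.05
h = -2.59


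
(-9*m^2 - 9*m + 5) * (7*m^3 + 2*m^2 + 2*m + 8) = -63*m^5 - 81*m^4 - m^3 - 80*m^2 - 62*m + 40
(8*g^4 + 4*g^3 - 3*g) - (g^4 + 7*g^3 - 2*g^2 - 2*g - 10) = 7*g^4 - 3*g^3 + 2*g^2 - g + 10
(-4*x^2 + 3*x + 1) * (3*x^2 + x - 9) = -12*x^4 + 5*x^3 + 42*x^2 - 26*x - 9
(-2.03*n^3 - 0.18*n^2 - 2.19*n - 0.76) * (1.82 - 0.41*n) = 0.8323*n^4 - 3.6208*n^3 + 0.5703*n^2 - 3.6742*n - 1.3832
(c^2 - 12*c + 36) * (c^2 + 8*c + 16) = c^4 - 4*c^3 - 44*c^2 + 96*c + 576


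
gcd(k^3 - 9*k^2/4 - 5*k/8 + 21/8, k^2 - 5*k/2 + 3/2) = k - 3/2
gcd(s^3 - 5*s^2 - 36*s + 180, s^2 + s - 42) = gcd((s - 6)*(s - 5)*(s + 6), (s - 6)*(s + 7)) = s - 6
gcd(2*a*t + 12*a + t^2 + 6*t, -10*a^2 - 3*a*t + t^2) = 2*a + t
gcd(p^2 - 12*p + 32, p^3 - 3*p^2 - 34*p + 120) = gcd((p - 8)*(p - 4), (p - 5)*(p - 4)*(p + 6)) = p - 4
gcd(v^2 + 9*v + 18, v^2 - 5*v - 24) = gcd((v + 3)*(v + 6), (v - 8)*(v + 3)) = v + 3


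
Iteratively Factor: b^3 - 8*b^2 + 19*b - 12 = (b - 4)*(b^2 - 4*b + 3) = (b - 4)*(b - 3)*(b - 1)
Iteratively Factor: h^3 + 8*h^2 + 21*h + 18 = (h + 2)*(h^2 + 6*h + 9) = (h + 2)*(h + 3)*(h + 3)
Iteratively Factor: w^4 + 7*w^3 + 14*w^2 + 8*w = (w + 1)*(w^3 + 6*w^2 + 8*w) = (w + 1)*(w + 2)*(w^2 + 4*w) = w*(w + 1)*(w + 2)*(w + 4)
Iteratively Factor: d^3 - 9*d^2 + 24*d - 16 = (d - 1)*(d^2 - 8*d + 16) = (d - 4)*(d - 1)*(d - 4)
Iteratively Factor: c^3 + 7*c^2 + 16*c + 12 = (c + 3)*(c^2 + 4*c + 4) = (c + 2)*(c + 3)*(c + 2)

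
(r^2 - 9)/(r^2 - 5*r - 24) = (r - 3)/(r - 8)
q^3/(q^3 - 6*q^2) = q/(q - 6)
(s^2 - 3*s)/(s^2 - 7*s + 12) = s/(s - 4)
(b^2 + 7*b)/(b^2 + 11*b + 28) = b/(b + 4)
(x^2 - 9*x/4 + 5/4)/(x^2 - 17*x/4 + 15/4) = (x - 1)/(x - 3)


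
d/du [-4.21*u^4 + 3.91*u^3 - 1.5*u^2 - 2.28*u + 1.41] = -16.84*u^3 + 11.73*u^2 - 3.0*u - 2.28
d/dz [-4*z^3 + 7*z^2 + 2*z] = -12*z^2 + 14*z + 2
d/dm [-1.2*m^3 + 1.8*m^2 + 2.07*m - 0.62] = -3.6*m^2 + 3.6*m + 2.07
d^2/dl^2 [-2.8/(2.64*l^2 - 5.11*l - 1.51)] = (-39.02976*l^2 + 75.54624*l + 2.8*(5.28*l - 5.11)*(10.56*l - 10.22) + 22.32384)/(-2.64*l^2 + 5.11*l + 1.51)^3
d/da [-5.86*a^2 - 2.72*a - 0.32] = -11.72*a - 2.72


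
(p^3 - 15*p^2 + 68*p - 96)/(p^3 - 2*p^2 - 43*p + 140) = (p^2 - 11*p + 24)/(p^2 + 2*p - 35)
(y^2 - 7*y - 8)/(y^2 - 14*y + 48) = (y + 1)/(y - 6)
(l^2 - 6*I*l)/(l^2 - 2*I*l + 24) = l/(l + 4*I)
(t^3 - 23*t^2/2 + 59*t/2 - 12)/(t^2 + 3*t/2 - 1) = (t^2 - 11*t + 24)/(t + 2)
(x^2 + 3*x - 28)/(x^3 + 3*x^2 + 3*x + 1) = (x^2 + 3*x - 28)/(x^3 + 3*x^2 + 3*x + 1)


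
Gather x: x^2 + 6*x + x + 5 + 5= x^2 + 7*x + 10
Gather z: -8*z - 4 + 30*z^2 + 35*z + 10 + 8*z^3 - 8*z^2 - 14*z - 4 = 8*z^3 + 22*z^2 + 13*z + 2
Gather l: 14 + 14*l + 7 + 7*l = 21*l + 21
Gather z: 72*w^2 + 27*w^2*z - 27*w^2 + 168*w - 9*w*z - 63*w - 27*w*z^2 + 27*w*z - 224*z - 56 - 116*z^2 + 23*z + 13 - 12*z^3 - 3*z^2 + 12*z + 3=45*w^2 + 105*w - 12*z^3 + z^2*(-27*w - 119) + z*(27*w^2 + 18*w - 189) - 40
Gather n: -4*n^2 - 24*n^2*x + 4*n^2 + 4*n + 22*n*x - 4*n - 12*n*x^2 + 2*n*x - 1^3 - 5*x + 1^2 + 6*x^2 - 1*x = -24*n^2*x + n*(-12*x^2 + 24*x) + 6*x^2 - 6*x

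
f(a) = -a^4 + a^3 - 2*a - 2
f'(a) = -4*a^3 + 3*a^2 - 2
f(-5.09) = -794.92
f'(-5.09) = 603.21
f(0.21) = -2.41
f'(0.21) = -1.90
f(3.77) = -157.96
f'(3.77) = -173.69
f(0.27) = -2.53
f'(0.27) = -1.86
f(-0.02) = -1.96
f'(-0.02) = -2.00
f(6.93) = -1989.44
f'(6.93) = -1189.18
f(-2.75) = -74.49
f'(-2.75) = 103.88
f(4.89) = -466.64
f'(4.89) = -397.98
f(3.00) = -62.00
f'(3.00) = -83.00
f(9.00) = -5852.00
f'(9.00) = -2675.00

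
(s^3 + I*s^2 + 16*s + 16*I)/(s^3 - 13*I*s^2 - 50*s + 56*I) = (s^2 + 5*I*s - 4)/(s^2 - 9*I*s - 14)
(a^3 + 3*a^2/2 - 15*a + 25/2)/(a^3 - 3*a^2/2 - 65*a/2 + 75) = (a^2 + 4*a - 5)/(a^2 + a - 30)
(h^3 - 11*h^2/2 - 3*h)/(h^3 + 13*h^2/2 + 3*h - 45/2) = h*(2*h^2 - 11*h - 6)/(2*h^3 + 13*h^2 + 6*h - 45)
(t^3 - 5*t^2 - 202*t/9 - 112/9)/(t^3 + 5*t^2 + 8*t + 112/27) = 3*(3*t^2 - 22*t - 16)/(9*t^2 + 24*t + 16)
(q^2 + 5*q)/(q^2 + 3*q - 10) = q/(q - 2)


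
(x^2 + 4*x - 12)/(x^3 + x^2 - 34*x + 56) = (x + 6)/(x^2 + 3*x - 28)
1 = 1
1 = 1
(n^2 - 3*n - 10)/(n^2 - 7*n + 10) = (n + 2)/(n - 2)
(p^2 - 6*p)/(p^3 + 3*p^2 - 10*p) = (p - 6)/(p^2 + 3*p - 10)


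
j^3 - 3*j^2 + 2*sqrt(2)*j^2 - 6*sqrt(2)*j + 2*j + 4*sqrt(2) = (j - 2)*(j - 1)*(j + 2*sqrt(2))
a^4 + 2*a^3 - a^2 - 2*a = a*(a - 1)*(a + 1)*(a + 2)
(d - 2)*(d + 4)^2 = d^3 + 6*d^2 - 32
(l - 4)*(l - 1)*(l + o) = l^3 + l^2*o - 5*l^2 - 5*l*o + 4*l + 4*o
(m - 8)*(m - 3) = m^2 - 11*m + 24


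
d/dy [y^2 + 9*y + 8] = 2*y + 9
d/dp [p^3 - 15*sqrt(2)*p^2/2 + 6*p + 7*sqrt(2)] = 3*p^2 - 15*sqrt(2)*p + 6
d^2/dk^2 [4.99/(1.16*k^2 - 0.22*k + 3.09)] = (-13.429088*k^2 + 2.546896*k + 4.99*(2.32*k - 0.22)*(4.64*k - 0.44) - 35.772312)/(1.16*k^2 - 0.22*k + 3.09)^3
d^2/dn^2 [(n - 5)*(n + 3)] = 2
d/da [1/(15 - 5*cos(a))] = -sin(a)/(5*(cos(a) - 3)^2)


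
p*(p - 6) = p^2 - 6*p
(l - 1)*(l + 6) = l^2 + 5*l - 6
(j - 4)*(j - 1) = j^2 - 5*j + 4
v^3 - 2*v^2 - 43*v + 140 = (v - 5)*(v - 4)*(v + 7)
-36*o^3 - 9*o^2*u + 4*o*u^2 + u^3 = (-3*o + u)*(3*o + u)*(4*o + u)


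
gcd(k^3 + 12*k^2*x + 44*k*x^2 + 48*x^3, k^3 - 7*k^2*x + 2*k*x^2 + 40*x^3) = k + 2*x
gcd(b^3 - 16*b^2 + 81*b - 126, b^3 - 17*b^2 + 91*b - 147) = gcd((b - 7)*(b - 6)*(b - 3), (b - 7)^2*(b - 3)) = b^2 - 10*b + 21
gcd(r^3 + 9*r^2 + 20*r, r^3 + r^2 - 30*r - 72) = r + 4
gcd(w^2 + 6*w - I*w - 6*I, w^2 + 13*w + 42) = w + 6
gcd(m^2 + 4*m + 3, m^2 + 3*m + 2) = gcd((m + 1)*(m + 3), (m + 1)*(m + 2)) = m + 1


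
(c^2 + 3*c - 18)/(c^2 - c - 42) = (c - 3)/(c - 7)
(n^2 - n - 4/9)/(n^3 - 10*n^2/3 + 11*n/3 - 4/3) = (n + 1/3)/(n^2 - 2*n + 1)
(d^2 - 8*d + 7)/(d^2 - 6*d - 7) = (d - 1)/(d + 1)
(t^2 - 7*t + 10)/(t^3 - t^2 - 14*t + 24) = (t - 5)/(t^2 + t - 12)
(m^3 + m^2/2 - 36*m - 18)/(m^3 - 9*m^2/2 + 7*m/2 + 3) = (m^2 - 36)/(m^2 - 5*m + 6)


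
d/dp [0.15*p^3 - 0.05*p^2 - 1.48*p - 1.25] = 0.45*p^2 - 0.1*p - 1.48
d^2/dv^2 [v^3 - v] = 6*v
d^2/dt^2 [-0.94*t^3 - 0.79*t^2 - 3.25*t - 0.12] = -5.64*t - 1.58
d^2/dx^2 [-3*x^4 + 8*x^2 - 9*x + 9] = 16 - 36*x^2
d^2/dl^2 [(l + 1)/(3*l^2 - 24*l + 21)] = 2*((7 - 3*l)*(l^2 - 8*l + 7) + 4*(l - 4)^2*(l + 1))/(3*(l^2 - 8*l + 7)^3)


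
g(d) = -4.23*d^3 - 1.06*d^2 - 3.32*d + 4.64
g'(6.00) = -472.88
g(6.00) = -967.12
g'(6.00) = -472.88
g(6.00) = -967.12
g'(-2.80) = -96.87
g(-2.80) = 98.48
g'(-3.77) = -175.69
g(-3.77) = 228.75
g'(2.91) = -116.95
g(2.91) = -118.23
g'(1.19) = -23.81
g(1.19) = -7.94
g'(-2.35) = -68.42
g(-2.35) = 61.48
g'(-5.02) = -312.47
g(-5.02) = 529.71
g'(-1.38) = -24.56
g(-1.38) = 18.32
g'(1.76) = -46.36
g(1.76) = -27.55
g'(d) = -12.69*d^2 - 2.12*d - 3.32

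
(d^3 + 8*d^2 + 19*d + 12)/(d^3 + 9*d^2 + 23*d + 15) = (d + 4)/(d + 5)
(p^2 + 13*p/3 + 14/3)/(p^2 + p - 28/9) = 3*(p + 2)/(3*p - 4)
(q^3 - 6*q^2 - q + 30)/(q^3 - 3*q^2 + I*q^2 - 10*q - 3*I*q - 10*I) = (q - 3)/(q + I)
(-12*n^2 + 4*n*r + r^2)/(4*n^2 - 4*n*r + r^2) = (6*n + r)/(-2*n + r)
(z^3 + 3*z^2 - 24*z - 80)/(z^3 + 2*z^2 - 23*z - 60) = (z + 4)/(z + 3)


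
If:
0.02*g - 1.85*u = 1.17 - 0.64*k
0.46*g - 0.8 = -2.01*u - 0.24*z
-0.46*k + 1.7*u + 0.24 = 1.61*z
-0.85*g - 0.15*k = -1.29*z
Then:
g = -1.01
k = 3.76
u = 0.66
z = -0.23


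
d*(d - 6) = d^2 - 6*d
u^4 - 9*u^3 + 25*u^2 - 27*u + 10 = (u - 5)*(u - 2)*(u - 1)^2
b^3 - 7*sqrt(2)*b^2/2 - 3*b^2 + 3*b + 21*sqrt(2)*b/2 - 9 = (b - 3)*(b - 3*sqrt(2))*(b - sqrt(2)/2)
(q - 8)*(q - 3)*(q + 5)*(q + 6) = q^4 - 67*q^2 - 66*q + 720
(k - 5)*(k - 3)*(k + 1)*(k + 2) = k^4 - 5*k^3 - 7*k^2 + 29*k + 30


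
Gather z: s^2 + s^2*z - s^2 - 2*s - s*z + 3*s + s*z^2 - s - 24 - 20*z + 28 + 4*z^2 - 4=z^2*(s + 4) + z*(s^2 - s - 20)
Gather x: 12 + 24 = 36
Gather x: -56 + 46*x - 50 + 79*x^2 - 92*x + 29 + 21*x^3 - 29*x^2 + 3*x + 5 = 21*x^3 + 50*x^2 - 43*x - 72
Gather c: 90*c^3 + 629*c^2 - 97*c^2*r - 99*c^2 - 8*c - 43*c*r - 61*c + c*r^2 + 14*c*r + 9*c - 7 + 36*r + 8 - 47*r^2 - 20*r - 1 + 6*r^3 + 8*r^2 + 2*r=90*c^3 + c^2*(530 - 97*r) + c*(r^2 - 29*r - 60) + 6*r^3 - 39*r^2 + 18*r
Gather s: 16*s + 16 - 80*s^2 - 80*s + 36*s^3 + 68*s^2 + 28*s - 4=36*s^3 - 12*s^2 - 36*s + 12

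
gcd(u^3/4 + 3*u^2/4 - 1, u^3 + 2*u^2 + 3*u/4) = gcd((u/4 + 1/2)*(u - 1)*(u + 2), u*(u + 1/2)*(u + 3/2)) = 1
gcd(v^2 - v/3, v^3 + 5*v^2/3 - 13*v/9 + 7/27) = v - 1/3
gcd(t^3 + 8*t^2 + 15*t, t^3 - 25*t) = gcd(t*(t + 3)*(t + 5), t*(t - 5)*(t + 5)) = t^2 + 5*t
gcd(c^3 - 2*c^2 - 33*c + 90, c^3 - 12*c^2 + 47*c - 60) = c^2 - 8*c + 15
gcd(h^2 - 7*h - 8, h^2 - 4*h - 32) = h - 8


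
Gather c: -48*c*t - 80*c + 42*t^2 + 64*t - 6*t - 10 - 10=c*(-48*t - 80) + 42*t^2 + 58*t - 20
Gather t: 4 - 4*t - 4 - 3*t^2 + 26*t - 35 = -3*t^2 + 22*t - 35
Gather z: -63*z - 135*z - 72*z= -270*z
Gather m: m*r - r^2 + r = m*r - r^2 + r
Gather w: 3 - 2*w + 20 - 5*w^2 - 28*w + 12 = -5*w^2 - 30*w + 35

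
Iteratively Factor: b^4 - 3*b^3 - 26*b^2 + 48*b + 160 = (b + 4)*(b^3 - 7*b^2 + 2*b + 40) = (b + 2)*(b + 4)*(b^2 - 9*b + 20) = (b - 4)*(b + 2)*(b + 4)*(b - 5)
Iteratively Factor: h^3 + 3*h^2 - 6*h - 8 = (h + 4)*(h^2 - h - 2) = (h + 1)*(h + 4)*(h - 2)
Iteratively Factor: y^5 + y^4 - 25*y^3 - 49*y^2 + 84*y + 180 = (y + 2)*(y^4 - y^3 - 23*y^2 - 3*y + 90) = (y + 2)*(y + 3)*(y^3 - 4*y^2 - 11*y + 30) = (y - 5)*(y + 2)*(y + 3)*(y^2 + y - 6) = (y - 5)*(y + 2)*(y + 3)^2*(y - 2)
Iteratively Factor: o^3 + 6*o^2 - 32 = (o + 4)*(o^2 + 2*o - 8) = (o - 2)*(o + 4)*(o + 4)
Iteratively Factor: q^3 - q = (q + 1)*(q^2 - q) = q*(q + 1)*(q - 1)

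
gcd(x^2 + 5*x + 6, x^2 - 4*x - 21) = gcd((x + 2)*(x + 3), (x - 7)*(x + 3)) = x + 3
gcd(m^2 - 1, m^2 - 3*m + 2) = m - 1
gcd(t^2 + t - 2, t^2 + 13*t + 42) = 1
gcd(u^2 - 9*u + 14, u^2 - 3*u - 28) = u - 7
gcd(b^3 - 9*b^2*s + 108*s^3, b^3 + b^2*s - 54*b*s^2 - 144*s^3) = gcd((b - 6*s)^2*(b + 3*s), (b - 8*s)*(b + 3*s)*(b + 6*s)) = b + 3*s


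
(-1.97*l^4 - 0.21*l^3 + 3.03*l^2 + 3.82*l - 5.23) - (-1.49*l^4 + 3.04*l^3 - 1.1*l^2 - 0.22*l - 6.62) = -0.48*l^4 - 3.25*l^3 + 4.13*l^2 + 4.04*l + 1.39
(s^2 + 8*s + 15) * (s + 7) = s^3 + 15*s^2 + 71*s + 105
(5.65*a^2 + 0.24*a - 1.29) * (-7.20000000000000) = -40.68*a^2 - 1.728*a + 9.288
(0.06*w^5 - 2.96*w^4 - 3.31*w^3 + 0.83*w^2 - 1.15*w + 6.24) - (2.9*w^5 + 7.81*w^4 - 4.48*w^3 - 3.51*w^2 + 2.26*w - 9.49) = -2.84*w^5 - 10.77*w^4 + 1.17*w^3 + 4.34*w^2 - 3.41*w + 15.73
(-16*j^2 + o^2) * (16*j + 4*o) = -256*j^3 - 64*j^2*o + 16*j*o^2 + 4*o^3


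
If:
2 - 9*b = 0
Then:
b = 2/9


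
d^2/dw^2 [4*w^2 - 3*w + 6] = 8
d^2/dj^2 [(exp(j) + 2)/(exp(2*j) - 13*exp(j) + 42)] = (exp(4*j) + 21*exp(3*j) - 330*exp(2*j) + 548*exp(j) + 2856)*exp(j)/(exp(6*j) - 39*exp(5*j) + 633*exp(4*j) - 5473*exp(3*j) + 26586*exp(2*j) - 68796*exp(j) + 74088)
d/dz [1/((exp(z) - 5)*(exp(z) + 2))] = (3 - 2*exp(z))*exp(z)/(exp(4*z) - 6*exp(3*z) - 11*exp(2*z) + 60*exp(z) + 100)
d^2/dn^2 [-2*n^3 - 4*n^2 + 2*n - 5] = -12*n - 8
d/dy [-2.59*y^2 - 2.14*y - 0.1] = -5.18*y - 2.14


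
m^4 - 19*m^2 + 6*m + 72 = (m - 3)^2*(m + 2)*(m + 4)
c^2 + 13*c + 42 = (c + 6)*(c + 7)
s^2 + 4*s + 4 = (s + 2)^2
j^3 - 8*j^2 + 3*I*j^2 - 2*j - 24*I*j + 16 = (j - 8)*(j + I)*(j + 2*I)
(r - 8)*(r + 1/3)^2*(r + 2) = r^4 - 16*r^3/3 - 179*r^2/9 - 34*r/3 - 16/9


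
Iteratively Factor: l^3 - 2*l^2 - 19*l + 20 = (l + 4)*(l^2 - 6*l + 5) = (l - 5)*(l + 4)*(l - 1)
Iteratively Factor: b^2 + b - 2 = (b - 1)*(b + 2)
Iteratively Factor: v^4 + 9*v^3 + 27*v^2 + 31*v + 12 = (v + 3)*(v^3 + 6*v^2 + 9*v + 4) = (v + 1)*(v + 3)*(v^2 + 5*v + 4) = (v + 1)^2*(v + 3)*(v + 4)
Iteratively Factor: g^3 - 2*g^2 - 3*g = (g - 3)*(g^2 + g) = (g - 3)*(g + 1)*(g)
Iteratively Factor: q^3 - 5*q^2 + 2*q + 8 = (q + 1)*(q^2 - 6*q + 8) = (q - 2)*(q + 1)*(q - 4)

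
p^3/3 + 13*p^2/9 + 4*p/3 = p*(p/3 + 1)*(p + 4/3)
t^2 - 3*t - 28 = (t - 7)*(t + 4)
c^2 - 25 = (c - 5)*(c + 5)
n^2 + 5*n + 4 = (n + 1)*(n + 4)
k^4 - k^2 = k^2*(k - 1)*(k + 1)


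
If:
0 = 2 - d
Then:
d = 2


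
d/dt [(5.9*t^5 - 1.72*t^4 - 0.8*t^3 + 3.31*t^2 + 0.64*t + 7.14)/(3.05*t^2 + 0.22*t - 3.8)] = (53.985*t^6 - 5.3*t^5 - 115.6752*t^4 + 25.792*t^3 + 7.8962*t^2 - 68.71*t - 4.0028)/(9.3025*t^4 + 1.342*t^3 - 23.1316*t^2 - 1.672*t + 14.44)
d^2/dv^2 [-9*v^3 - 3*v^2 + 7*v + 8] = -54*v - 6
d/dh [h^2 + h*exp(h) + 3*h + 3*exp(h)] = h*exp(h) + 2*h + 4*exp(h) + 3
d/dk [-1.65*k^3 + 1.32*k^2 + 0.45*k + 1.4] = -4.95*k^2 + 2.64*k + 0.45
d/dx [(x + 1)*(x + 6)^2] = (x + 6)*(3*x + 8)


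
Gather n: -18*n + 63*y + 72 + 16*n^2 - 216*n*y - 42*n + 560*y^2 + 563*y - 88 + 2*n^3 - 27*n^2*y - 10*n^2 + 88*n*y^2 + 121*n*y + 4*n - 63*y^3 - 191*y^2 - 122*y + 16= 2*n^3 + n^2*(6 - 27*y) + n*(88*y^2 - 95*y - 56) - 63*y^3 + 369*y^2 + 504*y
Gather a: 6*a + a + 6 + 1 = 7*a + 7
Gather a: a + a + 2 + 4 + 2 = 2*a + 8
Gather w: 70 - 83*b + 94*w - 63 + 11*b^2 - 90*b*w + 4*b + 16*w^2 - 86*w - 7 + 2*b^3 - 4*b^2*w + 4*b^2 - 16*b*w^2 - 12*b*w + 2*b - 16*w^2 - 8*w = 2*b^3 + 15*b^2 - 16*b*w^2 - 77*b + w*(-4*b^2 - 102*b)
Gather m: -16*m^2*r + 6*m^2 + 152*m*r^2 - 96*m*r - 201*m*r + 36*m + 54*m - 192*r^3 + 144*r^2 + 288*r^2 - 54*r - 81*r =m^2*(6 - 16*r) + m*(152*r^2 - 297*r + 90) - 192*r^3 + 432*r^2 - 135*r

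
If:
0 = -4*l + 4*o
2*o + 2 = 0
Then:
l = -1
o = -1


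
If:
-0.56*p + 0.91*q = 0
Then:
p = 1.625*q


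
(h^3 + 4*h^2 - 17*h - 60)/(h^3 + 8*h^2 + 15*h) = (h - 4)/h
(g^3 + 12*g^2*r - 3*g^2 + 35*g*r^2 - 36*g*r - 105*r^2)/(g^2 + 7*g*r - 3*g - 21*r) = g + 5*r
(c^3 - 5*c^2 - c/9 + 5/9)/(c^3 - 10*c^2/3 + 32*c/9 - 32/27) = 3*(9*c^3 - 45*c^2 - c + 5)/(27*c^3 - 90*c^2 + 96*c - 32)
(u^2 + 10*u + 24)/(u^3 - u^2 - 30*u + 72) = (u + 4)/(u^2 - 7*u + 12)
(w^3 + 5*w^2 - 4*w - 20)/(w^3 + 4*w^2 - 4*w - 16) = (w + 5)/(w + 4)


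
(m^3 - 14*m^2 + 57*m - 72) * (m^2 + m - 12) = m^5 - 13*m^4 + 31*m^3 + 153*m^2 - 756*m + 864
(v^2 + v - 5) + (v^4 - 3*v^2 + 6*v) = v^4 - 2*v^2 + 7*v - 5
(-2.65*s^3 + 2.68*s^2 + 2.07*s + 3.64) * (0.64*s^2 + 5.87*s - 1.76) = -1.696*s^5 - 13.8403*s^4 + 21.7204*s^3 + 9.7637*s^2 + 17.7236*s - 6.4064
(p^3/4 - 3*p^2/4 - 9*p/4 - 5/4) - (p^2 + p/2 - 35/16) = p^3/4 - 7*p^2/4 - 11*p/4 + 15/16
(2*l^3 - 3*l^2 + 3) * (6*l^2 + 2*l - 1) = 12*l^5 - 14*l^4 - 8*l^3 + 21*l^2 + 6*l - 3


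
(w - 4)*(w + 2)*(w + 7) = w^3 + 5*w^2 - 22*w - 56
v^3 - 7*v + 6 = (v - 2)*(v - 1)*(v + 3)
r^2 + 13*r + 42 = (r + 6)*(r + 7)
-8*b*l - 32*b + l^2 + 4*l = (-8*b + l)*(l + 4)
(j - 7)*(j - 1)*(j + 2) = j^3 - 6*j^2 - 9*j + 14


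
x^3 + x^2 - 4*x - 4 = (x - 2)*(x + 1)*(x + 2)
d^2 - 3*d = d*(d - 3)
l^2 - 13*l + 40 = (l - 8)*(l - 5)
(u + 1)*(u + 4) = u^2 + 5*u + 4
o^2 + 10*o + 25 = (o + 5)^2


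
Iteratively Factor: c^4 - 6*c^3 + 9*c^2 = (c)*(c^3 - 6*c^2 + 9*c) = c^2*(c^2 - 6*c + 9) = c^2*(c - 3)*(c - 3)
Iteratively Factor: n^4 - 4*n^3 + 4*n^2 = (n)*(n^3 - 4*n^2 + 4*n) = n^2*(n^2 - 4*n + 4) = n^2*(n - 2)*(n - 2)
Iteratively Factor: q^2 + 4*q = (q + 4)*(q)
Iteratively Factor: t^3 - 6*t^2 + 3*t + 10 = (t - 5)*(t^2 - t - 2) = (t - 5)*(t + 1)*(t - 2)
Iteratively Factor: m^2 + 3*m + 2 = (m + 2)*(m + 1)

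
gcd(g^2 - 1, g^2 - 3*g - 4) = g + 1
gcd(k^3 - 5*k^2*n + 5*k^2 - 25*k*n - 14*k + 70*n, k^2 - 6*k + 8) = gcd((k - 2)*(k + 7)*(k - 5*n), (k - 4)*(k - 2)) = k - 2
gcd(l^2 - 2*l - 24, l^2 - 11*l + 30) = l - 6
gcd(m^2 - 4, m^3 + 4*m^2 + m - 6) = m + 2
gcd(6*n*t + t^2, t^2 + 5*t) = t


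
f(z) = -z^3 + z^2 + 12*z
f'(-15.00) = -693.00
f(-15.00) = 3420.00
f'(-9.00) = -249.00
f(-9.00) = 702.00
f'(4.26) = -33.92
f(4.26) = -8.04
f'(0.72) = 11.88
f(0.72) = 8.79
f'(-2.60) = -13.48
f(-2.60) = -6.86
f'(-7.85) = -188.57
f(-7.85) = 451.16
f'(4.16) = -31.60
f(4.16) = -4.77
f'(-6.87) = -143.33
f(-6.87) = 289.00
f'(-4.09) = -46.36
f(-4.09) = 36.07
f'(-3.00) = -21.00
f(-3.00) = 0.00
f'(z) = -3*z^2 + 2*z + 12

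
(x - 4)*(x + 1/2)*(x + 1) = x^3 - 5*x^2/2 - 11*x/2 - 2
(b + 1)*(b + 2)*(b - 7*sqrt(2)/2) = b^3 - 7*sqrt(2)*b^2/2 + 3*b^2 - 21*sqrt(2)*b/2 + 2*b - 7*sqrt(2)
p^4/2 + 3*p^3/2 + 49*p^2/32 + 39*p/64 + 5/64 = (p/2 + 1/4)*(p + 1/4)*(p + 1)*(p + 5/4)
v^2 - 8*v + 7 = (v - 7)*(v - 1)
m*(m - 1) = m^2 - m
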